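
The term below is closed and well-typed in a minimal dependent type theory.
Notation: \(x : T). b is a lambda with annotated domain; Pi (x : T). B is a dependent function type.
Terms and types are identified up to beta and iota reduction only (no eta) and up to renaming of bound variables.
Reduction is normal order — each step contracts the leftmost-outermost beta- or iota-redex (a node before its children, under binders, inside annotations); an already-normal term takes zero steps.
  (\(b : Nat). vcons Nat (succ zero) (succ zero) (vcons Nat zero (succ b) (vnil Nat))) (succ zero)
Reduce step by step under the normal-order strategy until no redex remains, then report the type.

normal-order reduction sequence:
  (\(b : Nat). vcons Nat (succ zero) (succ zero) (vcons Nat zero (succ b) (vnil Nat))) (succ zero)
  ~> vcons Nat (succ zero) (succ zero) (vcons Nat zero (succ (succ zero)) (vnil Nat))
the term's type:
  Vec Nat (succ (succ zero))


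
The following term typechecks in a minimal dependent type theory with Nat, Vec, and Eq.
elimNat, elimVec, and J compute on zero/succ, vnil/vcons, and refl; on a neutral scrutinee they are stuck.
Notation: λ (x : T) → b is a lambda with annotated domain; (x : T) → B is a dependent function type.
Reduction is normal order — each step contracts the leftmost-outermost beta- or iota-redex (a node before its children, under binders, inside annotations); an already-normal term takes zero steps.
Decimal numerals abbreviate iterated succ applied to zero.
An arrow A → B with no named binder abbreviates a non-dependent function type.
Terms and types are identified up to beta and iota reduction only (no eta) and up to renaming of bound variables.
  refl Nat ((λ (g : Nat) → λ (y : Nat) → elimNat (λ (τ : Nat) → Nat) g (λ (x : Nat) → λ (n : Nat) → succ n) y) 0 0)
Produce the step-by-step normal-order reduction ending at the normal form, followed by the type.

reduction (normal order):
  refl Nat ((λ (g : Nat) → λ (y : Nat) → elimNat (λ (τ : Nat) → Nat) g (λ (x : Nat) → λ (n : Nat) → succ n) y) 0 0)
  ~> refl Nat ((λ (g : Nat) → elimNat (λ (y : Nat) → Nat) 0 (λ (τ : Nat) → λ (x : Nat) → succ x) g) 0)
  ~> refl Nat (elimNat (λ (g : Nat) → Nat) 0 (λ (y : Nat) → λ (τ : Nat) → succ τ) 0)
  ~> refl Nat 0
type:
  Eq Nat 0 0


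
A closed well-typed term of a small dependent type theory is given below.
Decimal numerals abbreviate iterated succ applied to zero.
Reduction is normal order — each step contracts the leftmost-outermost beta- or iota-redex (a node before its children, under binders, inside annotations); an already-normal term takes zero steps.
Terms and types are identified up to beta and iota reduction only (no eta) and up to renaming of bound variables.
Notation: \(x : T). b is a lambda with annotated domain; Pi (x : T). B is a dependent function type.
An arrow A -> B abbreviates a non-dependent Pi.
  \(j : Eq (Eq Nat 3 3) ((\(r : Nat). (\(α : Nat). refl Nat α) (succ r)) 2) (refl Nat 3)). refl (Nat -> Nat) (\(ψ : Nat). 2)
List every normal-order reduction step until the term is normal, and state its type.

reduction (normal order):
  \(j : Eq (Eq Nat 3 3) ((\(r : Nat). (\(α : Nat). refl Nat α) (succ r)) 2) (refl Nat 3)). refl (Nat -> Nat) (\(ψ : Nat). 2)
  ~> \(j : Eq (Eq Nat 3 3) ((\(r : Nat). refl Nat r) 3) (refl Nat 3)). refl (Nat -> Nat) (\(α : Nat). 2)
  ~> \(j : Eq (Eq Nat 3 3) (refl Nat 3) (refl Nat 3)). refl (Nat -> Nat) (\(r : Nat). 2)
type:
  Eq (Eq Nat 3 3) (refl Nat 3) (refl Nat 3) -> Eq (Nat -> Nat) (\(j : Nat). 2) (\(r : Nat). 2)


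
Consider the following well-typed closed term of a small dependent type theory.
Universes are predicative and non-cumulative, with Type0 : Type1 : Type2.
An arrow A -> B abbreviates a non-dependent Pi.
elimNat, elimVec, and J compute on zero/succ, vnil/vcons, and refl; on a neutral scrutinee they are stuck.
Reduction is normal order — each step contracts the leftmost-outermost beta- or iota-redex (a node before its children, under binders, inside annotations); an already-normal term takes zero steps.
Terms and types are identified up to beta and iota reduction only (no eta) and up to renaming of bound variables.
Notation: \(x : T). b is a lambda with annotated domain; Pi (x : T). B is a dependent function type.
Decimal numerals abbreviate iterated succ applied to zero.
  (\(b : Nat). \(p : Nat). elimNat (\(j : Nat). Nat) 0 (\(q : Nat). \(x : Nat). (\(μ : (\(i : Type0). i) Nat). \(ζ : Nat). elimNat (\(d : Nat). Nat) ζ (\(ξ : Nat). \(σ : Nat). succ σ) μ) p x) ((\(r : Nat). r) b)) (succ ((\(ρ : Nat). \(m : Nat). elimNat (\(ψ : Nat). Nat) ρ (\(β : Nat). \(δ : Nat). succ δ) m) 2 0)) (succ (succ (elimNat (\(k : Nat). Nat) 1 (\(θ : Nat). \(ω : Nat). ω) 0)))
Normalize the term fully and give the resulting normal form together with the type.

resulting normal form:
  9
the term's type:
  Nat
observation: 29 normal-order steps separate the term from its normal form.


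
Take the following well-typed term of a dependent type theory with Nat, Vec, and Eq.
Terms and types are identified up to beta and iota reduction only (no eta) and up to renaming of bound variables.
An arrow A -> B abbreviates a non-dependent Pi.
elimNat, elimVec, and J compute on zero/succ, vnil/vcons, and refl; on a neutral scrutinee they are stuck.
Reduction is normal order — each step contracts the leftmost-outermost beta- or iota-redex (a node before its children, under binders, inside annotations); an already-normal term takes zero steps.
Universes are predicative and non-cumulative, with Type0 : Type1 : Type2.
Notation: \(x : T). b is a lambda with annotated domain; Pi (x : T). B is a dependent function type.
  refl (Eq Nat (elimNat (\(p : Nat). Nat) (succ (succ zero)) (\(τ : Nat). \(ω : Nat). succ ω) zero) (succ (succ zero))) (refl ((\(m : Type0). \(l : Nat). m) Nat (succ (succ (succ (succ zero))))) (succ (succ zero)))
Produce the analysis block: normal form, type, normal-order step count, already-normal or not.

resulting normal form:
  refl (Eq Nat (succ (succ zero)) (succ (succ zero))) (refl Nat (succ (succ zero)))
the term's type:
  Eq (Eq Nat (succ (succ zero)) (succ (succ zero))) (refl Nat (succ (succ zero))) (refl Nat (succ (succ zero)))
normal-order step count: 3
already normal: no
first redex: an elimNat iota-redex


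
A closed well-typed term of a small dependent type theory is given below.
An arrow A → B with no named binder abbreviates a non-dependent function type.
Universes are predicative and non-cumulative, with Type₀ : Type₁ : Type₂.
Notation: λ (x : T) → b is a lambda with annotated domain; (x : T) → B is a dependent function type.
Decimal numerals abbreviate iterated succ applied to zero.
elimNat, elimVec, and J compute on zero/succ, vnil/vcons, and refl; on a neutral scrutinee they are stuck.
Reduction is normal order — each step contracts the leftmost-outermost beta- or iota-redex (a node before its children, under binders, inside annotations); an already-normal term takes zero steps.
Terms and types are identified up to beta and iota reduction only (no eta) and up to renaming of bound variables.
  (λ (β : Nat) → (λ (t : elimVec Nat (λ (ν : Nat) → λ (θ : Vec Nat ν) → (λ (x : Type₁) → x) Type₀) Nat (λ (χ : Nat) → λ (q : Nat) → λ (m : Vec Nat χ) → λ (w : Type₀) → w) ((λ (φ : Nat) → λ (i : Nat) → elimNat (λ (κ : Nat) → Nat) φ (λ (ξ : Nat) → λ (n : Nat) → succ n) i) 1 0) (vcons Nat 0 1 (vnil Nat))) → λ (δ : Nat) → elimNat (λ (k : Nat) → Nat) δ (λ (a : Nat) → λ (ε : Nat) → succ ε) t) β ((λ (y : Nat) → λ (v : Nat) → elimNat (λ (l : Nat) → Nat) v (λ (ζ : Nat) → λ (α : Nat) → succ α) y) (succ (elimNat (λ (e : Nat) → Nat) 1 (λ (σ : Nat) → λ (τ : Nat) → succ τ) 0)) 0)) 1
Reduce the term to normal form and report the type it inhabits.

normal form:
  3
inferred type:
  Nat
observation: 17 normal-order steps separate the term from its normal form.


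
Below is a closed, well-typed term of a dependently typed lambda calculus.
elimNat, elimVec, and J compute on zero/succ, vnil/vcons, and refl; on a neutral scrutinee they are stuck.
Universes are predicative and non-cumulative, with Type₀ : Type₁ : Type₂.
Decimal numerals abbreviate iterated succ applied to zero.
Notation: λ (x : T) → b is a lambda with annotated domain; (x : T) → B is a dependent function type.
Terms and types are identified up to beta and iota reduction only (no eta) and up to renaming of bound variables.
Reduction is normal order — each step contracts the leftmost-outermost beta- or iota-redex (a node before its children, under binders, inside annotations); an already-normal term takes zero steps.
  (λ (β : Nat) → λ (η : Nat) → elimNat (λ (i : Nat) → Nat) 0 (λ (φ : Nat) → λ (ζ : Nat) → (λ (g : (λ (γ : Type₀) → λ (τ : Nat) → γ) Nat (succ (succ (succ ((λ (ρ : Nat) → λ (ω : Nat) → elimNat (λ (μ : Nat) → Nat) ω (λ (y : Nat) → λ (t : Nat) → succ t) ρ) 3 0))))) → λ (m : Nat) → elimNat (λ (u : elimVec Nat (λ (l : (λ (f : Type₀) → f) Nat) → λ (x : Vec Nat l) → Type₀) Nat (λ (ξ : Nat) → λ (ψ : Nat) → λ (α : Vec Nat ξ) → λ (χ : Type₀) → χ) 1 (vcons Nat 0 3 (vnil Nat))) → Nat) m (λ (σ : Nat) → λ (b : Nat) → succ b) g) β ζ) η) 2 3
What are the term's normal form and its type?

reduced normal form:
  6
type:
  Nat


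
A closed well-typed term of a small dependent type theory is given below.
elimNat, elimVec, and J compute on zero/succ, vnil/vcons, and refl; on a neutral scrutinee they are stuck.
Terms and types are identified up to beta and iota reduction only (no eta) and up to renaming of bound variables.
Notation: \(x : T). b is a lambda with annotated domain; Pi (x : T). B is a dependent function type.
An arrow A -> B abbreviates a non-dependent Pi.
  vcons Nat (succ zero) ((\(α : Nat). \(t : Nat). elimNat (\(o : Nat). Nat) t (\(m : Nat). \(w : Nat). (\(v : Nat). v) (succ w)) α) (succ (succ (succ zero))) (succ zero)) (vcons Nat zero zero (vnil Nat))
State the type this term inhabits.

inferred type:
  Vec Nat (succ (succ zero))


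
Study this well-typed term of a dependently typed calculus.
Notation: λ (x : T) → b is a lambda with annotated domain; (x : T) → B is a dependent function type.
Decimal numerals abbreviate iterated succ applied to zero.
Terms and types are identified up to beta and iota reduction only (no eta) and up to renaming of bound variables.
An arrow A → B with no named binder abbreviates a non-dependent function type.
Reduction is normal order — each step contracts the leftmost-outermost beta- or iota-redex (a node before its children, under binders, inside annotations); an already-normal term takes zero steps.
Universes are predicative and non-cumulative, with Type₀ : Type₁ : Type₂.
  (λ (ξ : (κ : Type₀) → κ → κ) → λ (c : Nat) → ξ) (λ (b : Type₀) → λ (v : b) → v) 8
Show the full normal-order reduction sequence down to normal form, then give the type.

normal-order reduction sequence:
  (λ (ξ : (κ : Type₀) → κ → κ) → λ (c : Nat) → ξ) (λ (b : Type₀) → λ (v : b) → v) 8
  ~> (λ (ξ : Nat) → λ (κ : Type₀) → λ (c : κ) → c) 8
  ~> λ (ξ : Type₀) → λ (κ : ξ) → κ
type:
  (ξ : Type₀) → ξ → ξ


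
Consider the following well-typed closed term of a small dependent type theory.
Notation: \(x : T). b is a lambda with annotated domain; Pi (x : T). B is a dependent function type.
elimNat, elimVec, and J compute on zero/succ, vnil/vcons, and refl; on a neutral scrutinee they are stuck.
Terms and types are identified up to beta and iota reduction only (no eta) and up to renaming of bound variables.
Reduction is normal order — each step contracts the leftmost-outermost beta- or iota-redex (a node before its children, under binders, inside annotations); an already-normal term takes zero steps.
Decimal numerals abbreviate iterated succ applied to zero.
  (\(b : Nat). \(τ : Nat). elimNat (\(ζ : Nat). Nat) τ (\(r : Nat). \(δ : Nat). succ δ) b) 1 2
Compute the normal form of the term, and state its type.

normal form:
  3
the term's type:
  Nat
observation: contracting a beta-redex first, the term normalizes in 6 steps.


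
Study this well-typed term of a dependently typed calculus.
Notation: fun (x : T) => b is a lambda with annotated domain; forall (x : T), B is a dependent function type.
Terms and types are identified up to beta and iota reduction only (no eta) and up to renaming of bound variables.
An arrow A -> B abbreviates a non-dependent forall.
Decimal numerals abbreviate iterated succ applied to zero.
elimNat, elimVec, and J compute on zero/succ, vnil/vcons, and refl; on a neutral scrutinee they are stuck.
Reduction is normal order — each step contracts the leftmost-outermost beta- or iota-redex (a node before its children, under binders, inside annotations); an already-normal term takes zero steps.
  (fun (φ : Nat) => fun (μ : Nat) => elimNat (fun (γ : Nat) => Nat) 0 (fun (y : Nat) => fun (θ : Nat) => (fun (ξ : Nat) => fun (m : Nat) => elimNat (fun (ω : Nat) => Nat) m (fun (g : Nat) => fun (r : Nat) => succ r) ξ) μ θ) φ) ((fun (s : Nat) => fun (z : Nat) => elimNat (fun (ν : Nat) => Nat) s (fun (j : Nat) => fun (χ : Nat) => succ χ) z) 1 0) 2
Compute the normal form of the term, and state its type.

normal form:
  2
inferred type:
  Nat


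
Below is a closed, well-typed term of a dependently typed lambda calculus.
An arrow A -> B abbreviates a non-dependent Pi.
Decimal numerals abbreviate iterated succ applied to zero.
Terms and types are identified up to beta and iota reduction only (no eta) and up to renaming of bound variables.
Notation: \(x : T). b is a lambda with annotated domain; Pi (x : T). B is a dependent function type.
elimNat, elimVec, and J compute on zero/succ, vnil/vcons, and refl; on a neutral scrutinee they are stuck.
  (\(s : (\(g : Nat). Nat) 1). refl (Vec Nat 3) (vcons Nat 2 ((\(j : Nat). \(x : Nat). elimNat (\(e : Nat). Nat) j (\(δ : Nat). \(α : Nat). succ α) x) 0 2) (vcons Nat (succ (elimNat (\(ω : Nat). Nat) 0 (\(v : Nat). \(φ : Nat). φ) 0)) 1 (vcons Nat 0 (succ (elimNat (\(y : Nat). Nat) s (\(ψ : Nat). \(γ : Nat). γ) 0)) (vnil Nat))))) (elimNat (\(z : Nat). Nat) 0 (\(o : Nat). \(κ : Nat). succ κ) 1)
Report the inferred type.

inferred type:
  Eq (Vec Nat 3) (vcons Nat 2 2 (vcons Nat 1 1 (vcons Nat 0 2 (vnil Nat)))) (vcons Nat 2 2 (vcons Nat 1 1 (vcons Nat 0 2 (vnil Nat))))


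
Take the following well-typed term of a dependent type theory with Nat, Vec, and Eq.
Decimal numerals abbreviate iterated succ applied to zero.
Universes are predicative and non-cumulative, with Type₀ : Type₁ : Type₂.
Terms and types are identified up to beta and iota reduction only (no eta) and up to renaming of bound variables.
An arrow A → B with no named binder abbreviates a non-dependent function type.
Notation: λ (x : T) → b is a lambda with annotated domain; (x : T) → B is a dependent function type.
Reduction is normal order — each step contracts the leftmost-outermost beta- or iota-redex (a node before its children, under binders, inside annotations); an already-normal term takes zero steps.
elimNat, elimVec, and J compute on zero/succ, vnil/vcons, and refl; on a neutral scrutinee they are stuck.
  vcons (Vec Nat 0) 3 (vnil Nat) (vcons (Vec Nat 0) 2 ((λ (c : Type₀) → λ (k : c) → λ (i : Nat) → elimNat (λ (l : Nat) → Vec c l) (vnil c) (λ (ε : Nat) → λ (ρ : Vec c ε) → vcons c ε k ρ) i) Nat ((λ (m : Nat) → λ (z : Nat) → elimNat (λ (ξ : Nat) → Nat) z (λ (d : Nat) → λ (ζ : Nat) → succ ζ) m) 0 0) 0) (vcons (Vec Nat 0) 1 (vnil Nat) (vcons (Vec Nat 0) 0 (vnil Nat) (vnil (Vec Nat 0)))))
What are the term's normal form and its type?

normal form:
  vcons (Vec Nat 0) 3 (vnil Nat) (vcons (Vec Nat 0) 2 (vnil Nat) (vcons (Vec Nat 0) 1 (vnil Nat) (vcons (Vec Nat 0) 0 (vnil Nat) (vnil (Vec Nat 0)))))
the term's type:
  Vec (Vec Nat 0) 4


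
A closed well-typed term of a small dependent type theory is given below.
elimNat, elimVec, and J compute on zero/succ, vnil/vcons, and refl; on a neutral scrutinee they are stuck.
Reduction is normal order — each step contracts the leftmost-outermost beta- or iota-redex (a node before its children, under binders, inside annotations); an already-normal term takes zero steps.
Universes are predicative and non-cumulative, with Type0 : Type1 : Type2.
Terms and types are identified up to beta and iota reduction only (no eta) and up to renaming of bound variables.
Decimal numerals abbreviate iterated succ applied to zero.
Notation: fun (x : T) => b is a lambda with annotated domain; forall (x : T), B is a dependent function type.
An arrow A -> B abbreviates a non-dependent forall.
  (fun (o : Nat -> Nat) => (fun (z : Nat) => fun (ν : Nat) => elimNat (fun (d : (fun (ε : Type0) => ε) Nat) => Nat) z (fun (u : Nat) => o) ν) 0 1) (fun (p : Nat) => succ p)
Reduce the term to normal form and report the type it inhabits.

resulting normal form:
  1
the term's type:
  Nat


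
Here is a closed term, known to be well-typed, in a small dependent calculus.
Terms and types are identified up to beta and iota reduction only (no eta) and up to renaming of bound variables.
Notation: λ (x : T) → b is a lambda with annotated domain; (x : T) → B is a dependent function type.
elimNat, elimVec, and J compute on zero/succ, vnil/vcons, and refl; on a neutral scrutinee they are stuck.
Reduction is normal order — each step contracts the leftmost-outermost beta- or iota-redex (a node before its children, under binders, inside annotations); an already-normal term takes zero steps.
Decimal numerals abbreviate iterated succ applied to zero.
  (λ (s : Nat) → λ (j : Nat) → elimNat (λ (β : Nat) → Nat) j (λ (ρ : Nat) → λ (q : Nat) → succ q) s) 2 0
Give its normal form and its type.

resulting normal form:
  2
type:
  Nat
observation: the leftmost-outermost redex is a beta-redex, and normalization takes 9 steps.


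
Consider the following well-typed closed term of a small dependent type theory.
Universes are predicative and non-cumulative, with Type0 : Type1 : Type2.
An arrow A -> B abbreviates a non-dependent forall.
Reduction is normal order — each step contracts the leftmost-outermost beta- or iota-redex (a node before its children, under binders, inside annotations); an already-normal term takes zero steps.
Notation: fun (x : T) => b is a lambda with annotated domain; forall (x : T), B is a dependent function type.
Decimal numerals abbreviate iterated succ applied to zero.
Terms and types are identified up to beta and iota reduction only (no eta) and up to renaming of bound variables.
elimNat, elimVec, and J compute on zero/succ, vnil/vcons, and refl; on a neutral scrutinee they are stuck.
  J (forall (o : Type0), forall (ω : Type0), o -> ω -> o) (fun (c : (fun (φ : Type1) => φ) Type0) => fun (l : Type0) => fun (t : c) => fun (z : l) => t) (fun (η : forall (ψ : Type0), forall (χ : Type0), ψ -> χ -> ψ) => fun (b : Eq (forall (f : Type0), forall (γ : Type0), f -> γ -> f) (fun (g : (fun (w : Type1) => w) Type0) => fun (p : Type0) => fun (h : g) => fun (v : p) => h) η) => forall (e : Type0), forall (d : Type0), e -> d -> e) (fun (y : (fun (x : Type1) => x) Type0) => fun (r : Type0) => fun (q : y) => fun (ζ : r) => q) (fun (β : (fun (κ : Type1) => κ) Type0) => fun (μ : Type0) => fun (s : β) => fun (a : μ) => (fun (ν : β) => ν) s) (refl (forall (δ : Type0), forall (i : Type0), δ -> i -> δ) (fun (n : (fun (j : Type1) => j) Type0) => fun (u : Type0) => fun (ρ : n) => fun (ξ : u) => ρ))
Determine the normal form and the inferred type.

normal form:
  fun (o : Type0) => fun (ω : Type0) => fun (c : o) => fun (φ : ω) => c
type:
  forall (o : Type0), forall (ω : Type0), o -> ω -> o


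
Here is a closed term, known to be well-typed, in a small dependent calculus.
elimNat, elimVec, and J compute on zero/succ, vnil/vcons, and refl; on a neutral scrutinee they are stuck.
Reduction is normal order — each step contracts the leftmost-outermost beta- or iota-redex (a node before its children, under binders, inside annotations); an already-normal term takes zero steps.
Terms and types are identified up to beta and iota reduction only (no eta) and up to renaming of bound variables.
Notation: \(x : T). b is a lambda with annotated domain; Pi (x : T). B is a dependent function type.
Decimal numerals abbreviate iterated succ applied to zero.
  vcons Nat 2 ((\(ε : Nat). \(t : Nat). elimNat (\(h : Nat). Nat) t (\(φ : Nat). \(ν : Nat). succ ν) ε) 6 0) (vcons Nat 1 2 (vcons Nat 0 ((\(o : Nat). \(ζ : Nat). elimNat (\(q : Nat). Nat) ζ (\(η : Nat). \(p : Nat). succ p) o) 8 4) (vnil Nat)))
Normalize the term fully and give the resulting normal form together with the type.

resulting normal form:
  vcons Nat 2 6 (vcons Nat 1 2 (vcons Nat 0 12 (vnil Nat)))
inferred type:
  Vec Nat 3


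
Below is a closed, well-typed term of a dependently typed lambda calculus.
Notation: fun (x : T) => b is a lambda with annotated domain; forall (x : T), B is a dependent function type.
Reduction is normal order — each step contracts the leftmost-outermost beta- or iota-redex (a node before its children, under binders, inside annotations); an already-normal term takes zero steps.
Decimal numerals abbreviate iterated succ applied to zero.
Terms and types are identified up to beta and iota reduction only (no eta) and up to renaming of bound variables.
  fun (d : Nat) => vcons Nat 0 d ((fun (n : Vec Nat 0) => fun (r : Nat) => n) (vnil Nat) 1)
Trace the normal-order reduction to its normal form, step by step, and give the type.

normal-order reduction:
  fun (d : Nat) => vcons Nat 0 d ((fun (n : Vec Nat 0) => fun (r : Nat) => n) (vnil Nat) 1)
  ~> fun (d : Nat) => vcons Nat 0 d ((fun (n : Nat) => vnil Nat) 1)
  ~> fun (d : Nat) => vcons Nat 0 d (vnil Nat)
type:
  forall (d : Nat), Vec Nat 1


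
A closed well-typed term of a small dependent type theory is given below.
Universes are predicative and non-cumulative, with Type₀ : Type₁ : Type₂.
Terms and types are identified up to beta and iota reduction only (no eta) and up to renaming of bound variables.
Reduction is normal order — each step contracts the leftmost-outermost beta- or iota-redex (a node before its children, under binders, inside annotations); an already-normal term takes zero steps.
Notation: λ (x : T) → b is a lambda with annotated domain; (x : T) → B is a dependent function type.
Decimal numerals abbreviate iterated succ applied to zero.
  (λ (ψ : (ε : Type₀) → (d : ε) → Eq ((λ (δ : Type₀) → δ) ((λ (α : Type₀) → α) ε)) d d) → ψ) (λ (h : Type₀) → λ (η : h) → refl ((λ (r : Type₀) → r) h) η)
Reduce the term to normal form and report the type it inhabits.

resulting normal form:
  λ (ψ : Type₀) → λ (ε : ψ) → refl ψ ε
the term's type:
  (ψ : Type₀) → (ε : ψ) → Eq ψ ε ε


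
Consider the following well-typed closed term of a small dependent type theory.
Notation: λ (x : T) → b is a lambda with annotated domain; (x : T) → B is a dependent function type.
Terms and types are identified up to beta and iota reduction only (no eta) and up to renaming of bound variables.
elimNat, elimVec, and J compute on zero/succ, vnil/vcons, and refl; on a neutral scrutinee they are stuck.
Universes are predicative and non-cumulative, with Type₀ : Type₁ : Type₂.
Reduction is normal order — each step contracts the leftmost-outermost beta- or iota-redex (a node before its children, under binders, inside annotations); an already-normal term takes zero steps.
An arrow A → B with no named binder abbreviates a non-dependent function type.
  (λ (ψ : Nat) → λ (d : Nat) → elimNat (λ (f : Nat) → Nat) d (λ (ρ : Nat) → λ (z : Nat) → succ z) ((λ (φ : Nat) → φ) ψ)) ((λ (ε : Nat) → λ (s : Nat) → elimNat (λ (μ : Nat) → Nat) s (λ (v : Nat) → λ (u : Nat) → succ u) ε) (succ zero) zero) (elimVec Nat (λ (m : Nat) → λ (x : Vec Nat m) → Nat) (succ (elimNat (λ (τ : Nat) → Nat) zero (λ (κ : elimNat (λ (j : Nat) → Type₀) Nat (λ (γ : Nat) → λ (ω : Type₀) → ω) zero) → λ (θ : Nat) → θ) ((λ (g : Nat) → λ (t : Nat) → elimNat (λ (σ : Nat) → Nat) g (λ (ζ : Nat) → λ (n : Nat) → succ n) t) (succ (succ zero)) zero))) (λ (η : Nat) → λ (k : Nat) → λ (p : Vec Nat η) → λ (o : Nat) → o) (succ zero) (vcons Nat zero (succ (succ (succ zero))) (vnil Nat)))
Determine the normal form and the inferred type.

reduced normal form:
  succ (succ zero)
the term's type:
  Nat
observation: the leftmost-outermost redex is a beta-redex, and normalization takes 30 steps.


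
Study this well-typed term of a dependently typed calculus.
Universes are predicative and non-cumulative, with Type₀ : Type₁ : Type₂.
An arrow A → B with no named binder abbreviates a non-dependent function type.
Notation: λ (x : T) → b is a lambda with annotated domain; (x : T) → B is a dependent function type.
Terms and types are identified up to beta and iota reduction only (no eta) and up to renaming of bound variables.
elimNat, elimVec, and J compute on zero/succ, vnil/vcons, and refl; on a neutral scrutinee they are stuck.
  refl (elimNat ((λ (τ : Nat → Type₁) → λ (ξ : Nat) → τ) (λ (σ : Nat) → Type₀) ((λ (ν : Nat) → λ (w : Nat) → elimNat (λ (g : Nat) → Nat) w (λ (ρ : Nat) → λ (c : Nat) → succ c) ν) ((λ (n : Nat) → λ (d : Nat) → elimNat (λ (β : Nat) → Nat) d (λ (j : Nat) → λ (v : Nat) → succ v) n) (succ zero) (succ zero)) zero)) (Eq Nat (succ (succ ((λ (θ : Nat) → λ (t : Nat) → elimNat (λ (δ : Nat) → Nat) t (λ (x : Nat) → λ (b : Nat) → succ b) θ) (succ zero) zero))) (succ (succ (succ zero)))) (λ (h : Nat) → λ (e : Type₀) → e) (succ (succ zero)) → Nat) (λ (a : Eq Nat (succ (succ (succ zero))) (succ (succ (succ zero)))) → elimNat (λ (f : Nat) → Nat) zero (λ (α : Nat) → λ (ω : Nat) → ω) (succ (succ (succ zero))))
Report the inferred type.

type:
  Eq (Eq Nat (succ (succ (succ zero))) (succ (succ (succ zero))) → Nat) (λ (τ : Eq Nat (succ (succ (succ zero))) (succ (succ (succ zero)))) → zero) (λ (ξ : Eq Nat (succ (succ (succ zero))) (succ (succ (succ zero)))) → zero)


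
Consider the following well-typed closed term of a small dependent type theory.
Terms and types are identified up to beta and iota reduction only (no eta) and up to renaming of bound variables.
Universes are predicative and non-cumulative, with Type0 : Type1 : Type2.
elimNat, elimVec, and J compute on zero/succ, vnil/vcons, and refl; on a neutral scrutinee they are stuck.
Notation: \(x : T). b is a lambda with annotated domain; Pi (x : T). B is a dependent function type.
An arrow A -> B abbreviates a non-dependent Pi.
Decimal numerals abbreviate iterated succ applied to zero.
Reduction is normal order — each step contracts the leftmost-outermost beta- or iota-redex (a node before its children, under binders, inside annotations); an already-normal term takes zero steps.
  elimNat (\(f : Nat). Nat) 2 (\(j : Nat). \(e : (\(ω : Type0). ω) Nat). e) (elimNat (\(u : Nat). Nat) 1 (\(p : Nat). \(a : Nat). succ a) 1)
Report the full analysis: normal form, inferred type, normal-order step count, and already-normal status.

resulting normal form:
  2
inferred type:
  Nat
reduction steps (normal order): 12
started in normal form: no
first contracted redex: a beta-redex


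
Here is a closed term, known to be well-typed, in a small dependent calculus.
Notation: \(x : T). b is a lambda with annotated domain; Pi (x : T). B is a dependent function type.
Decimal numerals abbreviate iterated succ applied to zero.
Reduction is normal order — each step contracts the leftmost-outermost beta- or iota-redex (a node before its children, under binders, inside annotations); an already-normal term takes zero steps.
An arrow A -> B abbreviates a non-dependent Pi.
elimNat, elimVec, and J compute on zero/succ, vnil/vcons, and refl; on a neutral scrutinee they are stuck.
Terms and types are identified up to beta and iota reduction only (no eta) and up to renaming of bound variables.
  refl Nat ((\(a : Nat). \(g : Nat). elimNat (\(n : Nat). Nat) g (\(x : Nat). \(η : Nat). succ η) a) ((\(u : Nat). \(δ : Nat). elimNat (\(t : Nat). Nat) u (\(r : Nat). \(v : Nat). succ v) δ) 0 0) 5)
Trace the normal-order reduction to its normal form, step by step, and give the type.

normal-order reduction sequence:
  refl Nat ((\(a : Nat). \(g : Nat). elimNat (\(n : Nat). Nat) g (\(x : Nat). \(η : Nat). succ η) a) ((\(u : Nat). \(δ : Nat). elimNat (\(t : Nat). Nat) u (\(r : Nat). \(v : Nat). succ v) δ) 0 0) 5)
  ~> refl Nat ((\(a : Nat). elimNat (\(g : Nat). Nat) a (\(n : Nat). \(x : Nat). succ x) ((\(η : Nat). \(u : Nat). elimNat (\(δ : Nat). Nat) η (\(t : Nat). \(r : Nat). succ r) u) 0 0)) 5)
  ~> refl Nat (elimNat (\(a : Nat). Nat) 5 (\(g : Nat). \(n : Nat). succ n) ((\(x : Nat). \(η : Nat). elimNat (\(u : Nat). Nat) x (\(δ : Nat). \(t : Nat). succ t) η) 0 0))
  ~> refl Nat (elimNat (\(a : Nat). Nat) 5 (\(g : Nat). \(n : Nat). succ n) ((\(x : Nat). elimNat (\(η : Nat). Nat) 0 (\(u : Nat). \(δ : Nat). succ δ) x) 0))
  ~> refl Nat (elimNat (\(a : Nat). Nat) 5 (\(g : Nat). \(n : Nat). succ n) (elimNat (\(x : Nat). Nat) 0 (\(η : Nat). \(u : Nat). succ u) 0))
  ~> refl Nat (elimNat (\(a : Nat). Nat) 5 (\(g : Nat). \(n : Nat). succ n) 0)
  ~> refl Nat 5
type:
  Eq Nat 5 5


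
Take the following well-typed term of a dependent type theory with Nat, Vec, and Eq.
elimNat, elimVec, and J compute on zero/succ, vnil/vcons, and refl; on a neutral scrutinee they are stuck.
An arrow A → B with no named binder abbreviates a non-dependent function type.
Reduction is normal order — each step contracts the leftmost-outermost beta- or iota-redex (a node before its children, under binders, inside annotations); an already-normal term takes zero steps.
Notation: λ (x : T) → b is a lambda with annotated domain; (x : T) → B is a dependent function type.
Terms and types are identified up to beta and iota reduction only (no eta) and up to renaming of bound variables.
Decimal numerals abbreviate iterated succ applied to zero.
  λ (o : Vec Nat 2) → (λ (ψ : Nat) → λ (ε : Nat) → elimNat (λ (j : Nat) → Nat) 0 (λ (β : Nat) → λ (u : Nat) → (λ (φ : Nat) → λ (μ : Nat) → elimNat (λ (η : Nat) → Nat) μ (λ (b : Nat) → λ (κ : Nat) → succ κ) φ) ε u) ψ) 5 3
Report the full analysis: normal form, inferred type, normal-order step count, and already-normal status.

resulting normal form:
  λ (o : Vec Nat 2) → 15
the term's type:
  Vec Nat 2 → Nat
steps to reach normal form (normal order): 78
term was already normal: no
first contracted redex: a beta-redex


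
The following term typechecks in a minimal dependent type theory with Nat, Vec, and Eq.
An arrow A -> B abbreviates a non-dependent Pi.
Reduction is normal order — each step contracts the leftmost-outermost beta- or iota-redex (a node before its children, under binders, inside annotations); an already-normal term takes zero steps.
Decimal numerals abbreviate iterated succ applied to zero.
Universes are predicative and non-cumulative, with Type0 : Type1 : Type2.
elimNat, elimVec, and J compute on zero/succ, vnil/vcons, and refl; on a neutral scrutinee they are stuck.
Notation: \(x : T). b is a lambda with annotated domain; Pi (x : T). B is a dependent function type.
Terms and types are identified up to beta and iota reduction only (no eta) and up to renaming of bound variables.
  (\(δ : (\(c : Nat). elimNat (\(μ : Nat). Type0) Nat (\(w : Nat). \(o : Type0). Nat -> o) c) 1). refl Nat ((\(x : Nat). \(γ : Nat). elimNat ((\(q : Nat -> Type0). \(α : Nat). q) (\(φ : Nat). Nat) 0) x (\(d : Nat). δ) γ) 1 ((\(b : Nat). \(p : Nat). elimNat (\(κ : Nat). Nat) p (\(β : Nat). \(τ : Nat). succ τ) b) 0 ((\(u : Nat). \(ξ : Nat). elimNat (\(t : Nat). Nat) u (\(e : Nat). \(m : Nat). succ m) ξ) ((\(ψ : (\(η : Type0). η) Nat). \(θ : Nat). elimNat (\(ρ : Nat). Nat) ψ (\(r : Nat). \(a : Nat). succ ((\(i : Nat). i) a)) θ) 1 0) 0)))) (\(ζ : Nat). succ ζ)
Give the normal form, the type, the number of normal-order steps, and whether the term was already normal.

reduced normal form:
  refl Nat 2
the term's type:
  Eq Nat 2 2
normal-order step count: 18
already normal: no
first redex: a beta-redex


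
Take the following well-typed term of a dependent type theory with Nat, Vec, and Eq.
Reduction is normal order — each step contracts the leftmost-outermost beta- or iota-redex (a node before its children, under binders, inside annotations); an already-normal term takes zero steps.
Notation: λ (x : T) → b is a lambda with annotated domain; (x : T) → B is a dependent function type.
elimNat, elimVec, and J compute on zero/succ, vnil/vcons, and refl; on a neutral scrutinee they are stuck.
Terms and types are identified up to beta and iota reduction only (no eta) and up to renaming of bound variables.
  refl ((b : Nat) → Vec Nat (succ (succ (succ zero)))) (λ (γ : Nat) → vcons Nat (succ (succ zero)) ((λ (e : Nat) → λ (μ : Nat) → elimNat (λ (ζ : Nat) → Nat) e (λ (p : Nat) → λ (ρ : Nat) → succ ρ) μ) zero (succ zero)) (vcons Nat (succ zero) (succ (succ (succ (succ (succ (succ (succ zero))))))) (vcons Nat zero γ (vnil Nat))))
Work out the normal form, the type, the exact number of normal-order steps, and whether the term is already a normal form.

reduced normal form:
  refl ((b : Nat) → Vec Nat (succ (succ (succ zero)))) (λ (γ : Nat) → vcons Nat (succ (succ zero)) (succ zero) (vcons Nat (succ zero) (succ (succ (succ (succ (succ (succ (succ zero))))))) (vcons Nat zero γ (vnil Nat))))
the term's type:
  Eq ((b : Nat) → Vec Nat (succ (succ (succ zero)))) (λ (γ : Nat) → vcons Nat (succ (succ zero)) (succ zero) (vcons Nat (succ zero) (succ (succ (succ (succ (succ (succ (succ zero))))))) (vcons Nat zero γ (vnil Nat)))) (λ (e : Nat) → vcons Nat (succ (succ zero)) (succ zero) (vcons Nat (succ zero) (succ (succ (succ (succ (succ (succ (succ zero))))))) (vcons Nat zero e (vnil Nat))))
reduction steps (normal order): 6
already normal: no
first contracted redex: a beta-redex


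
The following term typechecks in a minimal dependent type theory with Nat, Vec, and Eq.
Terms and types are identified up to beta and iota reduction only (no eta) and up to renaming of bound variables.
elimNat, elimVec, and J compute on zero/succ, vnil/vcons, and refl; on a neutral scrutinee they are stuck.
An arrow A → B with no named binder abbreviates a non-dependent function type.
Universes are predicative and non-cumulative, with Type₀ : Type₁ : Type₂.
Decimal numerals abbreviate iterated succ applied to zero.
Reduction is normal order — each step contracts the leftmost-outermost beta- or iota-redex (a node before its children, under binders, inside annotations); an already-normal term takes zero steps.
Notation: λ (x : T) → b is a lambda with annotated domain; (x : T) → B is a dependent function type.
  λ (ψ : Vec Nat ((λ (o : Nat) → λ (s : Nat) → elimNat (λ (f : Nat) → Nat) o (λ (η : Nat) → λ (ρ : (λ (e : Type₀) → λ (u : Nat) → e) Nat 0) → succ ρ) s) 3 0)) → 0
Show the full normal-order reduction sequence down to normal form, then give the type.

normal-order reduction sequence:
  λ (ψ : Vec Nat ((λ (o : Nat) → λ (s : Nat) → elimNat (λ (f : Nat) → Nat) o (λ (η : Nat) → λ (ρ : (λ (e : Type₀) → λ (u : Nat) → e) Nat 0) → succ ρ) s) 3 0)) → 0
  ~> λ (ψ : Vec Nat ((λ (o : Nat) → elimNat (λ (s : Nat) → Nat) 3 (λ (f : Nat) → λ (η : (λ (ρ : Type₀) → λ (e : Nat) → ρ) Nat 0) → succ η) o) 0)) → 0
  ~> λ (ψ : Vec Nat (elimNat (λ (o : Nat) → Nat) 3 (λ (s : Nat) → λ (f : (λ (η : Type₀) → λ (ρ : Nat) → η) Nat 0) → succ f) 0)) → 0
  ~> λ (ψ : Vec Nat 3) → 0
the term's type:
  Vec Nat 3 → Nat


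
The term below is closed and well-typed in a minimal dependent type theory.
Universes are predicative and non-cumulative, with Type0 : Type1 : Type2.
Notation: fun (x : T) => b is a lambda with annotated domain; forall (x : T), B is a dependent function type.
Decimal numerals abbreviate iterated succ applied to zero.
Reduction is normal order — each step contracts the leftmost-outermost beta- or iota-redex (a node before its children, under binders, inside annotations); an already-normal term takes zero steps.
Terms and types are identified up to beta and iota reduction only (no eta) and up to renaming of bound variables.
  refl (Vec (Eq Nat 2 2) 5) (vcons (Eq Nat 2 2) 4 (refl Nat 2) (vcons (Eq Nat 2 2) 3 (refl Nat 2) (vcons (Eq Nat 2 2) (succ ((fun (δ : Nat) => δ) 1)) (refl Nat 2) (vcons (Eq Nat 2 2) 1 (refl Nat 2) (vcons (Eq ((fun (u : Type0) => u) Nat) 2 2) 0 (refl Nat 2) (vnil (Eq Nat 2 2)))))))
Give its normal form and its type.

resulting normal form:
  refl (Vec (Eq Nat 2 2) 5) (vcons (Eq Nat 2 2) 4 (refl Nat 2) (vcons (Eq Nat 2 2) 3 (refl Nat 2) (vcons (Eq Nat 2 2) 2 (refl Nat 2) (vcons (Eq Nat 2 2) 1 (refl Nat 2) (vcons (Eq Nat 2 2) 0 (refl Nat 2) (vnil (Eq Nat 2 2)))))))
the term's type:
  Eq (Vec (Eq Nat 2 2) 5) (vcons (Eq Nat 2 2) 4 (refl Nat 2) (vcons (Eq Nat 2 2) 3 (refl Nat 2) (vcons (Eq Nat 2 2) 2 (refl Nat 2) (vcons (Eq Nat 2 2) 1 (refl Nat 2) (vcons (Eq Nat 2 2) 0 (refl Nat 2) (vnil (Eq Nat 2 2))))))) (vcons (Eq Nat 2 2) 4 (refl Nat 2) (vcons (Eq Nat 2 2) 3 (refl Nat 2) (vcons (Eq Nat 2 2) 2 (refl Nat 2) (vcons (Eq Nat 2 2) 1 (refl Nat 2) (vcons (Eq Nat 2 2) 0 (refl Nat 2) (vnil (Eq Nat 2 2)))))))
observation: the leftmost-outermost redex is a beta-redex, and normalization takes 2 steps.


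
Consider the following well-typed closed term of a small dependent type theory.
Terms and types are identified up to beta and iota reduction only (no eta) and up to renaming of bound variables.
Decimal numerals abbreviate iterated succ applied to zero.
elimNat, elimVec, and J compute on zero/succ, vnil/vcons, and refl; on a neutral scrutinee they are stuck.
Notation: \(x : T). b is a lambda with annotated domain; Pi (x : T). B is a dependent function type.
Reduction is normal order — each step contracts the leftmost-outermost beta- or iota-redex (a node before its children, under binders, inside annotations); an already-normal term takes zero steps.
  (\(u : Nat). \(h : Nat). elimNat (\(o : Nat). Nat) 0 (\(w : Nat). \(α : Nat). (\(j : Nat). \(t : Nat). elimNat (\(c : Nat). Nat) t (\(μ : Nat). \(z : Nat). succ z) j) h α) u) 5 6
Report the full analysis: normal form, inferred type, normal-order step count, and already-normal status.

reduced normal form:
  30
the term's type:
  Nat
normal-order step count: 123
term was already normal: no
first redex: a beta-redex


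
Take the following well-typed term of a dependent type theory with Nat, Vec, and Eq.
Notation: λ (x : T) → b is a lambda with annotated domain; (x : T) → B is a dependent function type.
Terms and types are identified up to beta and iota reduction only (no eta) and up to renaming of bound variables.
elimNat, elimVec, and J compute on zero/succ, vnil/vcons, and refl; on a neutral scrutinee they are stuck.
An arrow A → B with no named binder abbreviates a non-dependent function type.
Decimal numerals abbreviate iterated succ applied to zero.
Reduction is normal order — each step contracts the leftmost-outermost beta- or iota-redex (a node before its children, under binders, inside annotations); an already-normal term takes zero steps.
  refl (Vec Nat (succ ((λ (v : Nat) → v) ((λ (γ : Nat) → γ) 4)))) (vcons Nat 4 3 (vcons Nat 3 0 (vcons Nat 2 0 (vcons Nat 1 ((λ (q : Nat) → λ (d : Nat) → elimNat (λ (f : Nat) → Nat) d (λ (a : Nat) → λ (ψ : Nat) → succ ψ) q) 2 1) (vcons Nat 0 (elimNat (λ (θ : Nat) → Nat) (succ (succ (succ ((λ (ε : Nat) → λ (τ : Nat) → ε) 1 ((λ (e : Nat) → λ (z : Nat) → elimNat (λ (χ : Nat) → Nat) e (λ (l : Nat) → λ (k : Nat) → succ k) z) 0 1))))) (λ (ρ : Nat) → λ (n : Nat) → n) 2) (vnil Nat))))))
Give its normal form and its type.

normal form:
  refl (Vec Nat 5) (vcons Nat 4 3 (vcons Nat 3 0 (vcons Nat 2 0 (vcons Nat 1 3 (vcons Nat 0 4 (vnil Nat))))))
the term's type:
  Eq (Vec Nat 5) (vcons Nat 4 3 (vcons Nat 3 0 (vcons Nat 2 0 (vcons Nat 1 3 (vcons Nat 0 4 (vnil Nat)))))) (vcons Nat 4 3 (vcons Nat 3 0 (vcons Nat 2 0 (vcons Nat 1 3 (vcons Nat 0 4 (vnil Nat))))))
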